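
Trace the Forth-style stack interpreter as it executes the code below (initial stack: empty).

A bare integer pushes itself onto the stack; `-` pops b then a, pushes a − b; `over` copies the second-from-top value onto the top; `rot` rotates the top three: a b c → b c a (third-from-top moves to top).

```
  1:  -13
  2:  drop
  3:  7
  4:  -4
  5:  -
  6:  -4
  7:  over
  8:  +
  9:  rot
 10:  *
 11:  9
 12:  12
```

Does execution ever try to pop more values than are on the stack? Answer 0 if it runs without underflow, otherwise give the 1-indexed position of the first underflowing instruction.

9

-13   -13
drop  (empty)
7     7
-4    7 -4
-     11
-4    11 -4
over  11 -4 11
+     11 7
rot  — needs 3 operands, stack has 2 → underflow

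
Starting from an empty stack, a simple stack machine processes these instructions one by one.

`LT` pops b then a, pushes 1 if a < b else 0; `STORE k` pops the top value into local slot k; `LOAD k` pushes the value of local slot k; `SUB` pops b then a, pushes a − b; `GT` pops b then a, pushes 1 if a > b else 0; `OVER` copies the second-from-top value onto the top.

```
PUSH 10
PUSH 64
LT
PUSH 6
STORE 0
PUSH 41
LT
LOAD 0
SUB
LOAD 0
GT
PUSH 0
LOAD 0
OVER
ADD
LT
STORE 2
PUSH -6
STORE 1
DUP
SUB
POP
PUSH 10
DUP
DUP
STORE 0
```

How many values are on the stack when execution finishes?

PUSH 10 -> [10]
PUSH 64 -> [10, 64]
LT      -> [1]
PUSH 6  -> [1, 6]
STORE 0 -> [1]
PUSH 41 -> [1, 41]
LT      -> [1]
LOAD 0  -> [1, 6]
SUB     -> [-5]
LOAD 0  -> [-5, 6]
GT      -> [0]
PUSH 0  -> [0, 0]
LOAD 0  -> [0, 0, 6]
OVER    -> [0, 0, 6, 0]
ADD     -> [0, 0, 6]
LT      -> [0, 1]
STORE 2 -> [0]
PUSH -6 -> [0, -6]
STORE 1 -> [0]
DUP     -> [0, 0]
SUB     -> [0]
POP     -> []
PUSH 10 -> [10]
DUP     -> [10, 10]
DUP     -> [10, 10, 10]
STORE 0 -> [10, 10]

2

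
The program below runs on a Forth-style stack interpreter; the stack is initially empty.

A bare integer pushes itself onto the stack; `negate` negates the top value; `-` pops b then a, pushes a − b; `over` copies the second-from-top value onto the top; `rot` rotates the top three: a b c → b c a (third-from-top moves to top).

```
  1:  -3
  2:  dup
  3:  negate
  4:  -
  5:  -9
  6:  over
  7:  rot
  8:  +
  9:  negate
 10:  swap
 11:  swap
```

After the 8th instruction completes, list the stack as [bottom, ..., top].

-3     : [-3]
dup    : [-3, -3]
negate : [-3, 3]
-      : [-6]
-9     : [-6, -9]
over   : [-6, -9, -6]
rot    : [-9, -6, -6]
+      : [-9, -12]

[-9, -12]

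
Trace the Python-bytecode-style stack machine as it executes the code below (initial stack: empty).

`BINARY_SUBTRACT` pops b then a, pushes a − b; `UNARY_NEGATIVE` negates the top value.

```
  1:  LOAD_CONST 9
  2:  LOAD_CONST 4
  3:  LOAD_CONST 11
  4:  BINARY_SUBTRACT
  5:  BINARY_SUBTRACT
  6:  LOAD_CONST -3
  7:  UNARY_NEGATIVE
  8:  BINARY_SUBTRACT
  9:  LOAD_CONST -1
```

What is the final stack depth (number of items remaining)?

2

LOAD_CONST 9    -> [9]
LOAD_CONST 4    -> [9, 4]
LOAD_CONST 11   -> [9, 4, 11]
BINARY_SUBTRACT -> [9, -7]
BINARY_SUBTRACT -> [16]
LOAD_CONST -3   -> [16, -3]
UNARY_NEGATIVE  -> [16, 3]
BINARY_SUBTRACT -> [13]
LOAD_CONST -1   -> [13, -1]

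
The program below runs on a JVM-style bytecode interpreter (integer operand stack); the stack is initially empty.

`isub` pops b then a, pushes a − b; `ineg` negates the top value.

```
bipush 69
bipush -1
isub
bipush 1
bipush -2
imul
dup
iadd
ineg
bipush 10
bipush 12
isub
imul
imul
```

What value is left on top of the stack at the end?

-560

bipush 69 → 69
bipush -1 → 69 -1
isub      → 70
bipush 1  → 70 1
bipush -2 → 70 1 -2
imul      → 70 -2
dup       → 70 -2 -2
iadd      → 70 -4
ineg      → 70 4
bipush 10 → 70 4 10
bipush 12 → 70 4 10 12
isub      → 70 4 -2
imul      → 70 -8
imul      → -560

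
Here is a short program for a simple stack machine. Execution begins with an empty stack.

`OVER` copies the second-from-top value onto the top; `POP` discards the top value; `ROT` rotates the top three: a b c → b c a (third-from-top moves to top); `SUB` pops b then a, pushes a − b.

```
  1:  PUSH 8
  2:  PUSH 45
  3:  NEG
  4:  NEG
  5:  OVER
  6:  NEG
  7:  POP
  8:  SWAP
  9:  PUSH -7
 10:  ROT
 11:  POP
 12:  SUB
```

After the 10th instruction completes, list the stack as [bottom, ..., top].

[8, -7, 45]

PUSH 8  -> 8
PUSH 45 -> 8 45
NEG     -> 8 -45
NEG     -> 8 45
OVER    -> 8 45 8
NEG     -> 8 45 -8
POP     -> 8 45
SWAP    -> 45 8
PUSH -7 -> 45 8 -7
ROT     -> 8 -7 45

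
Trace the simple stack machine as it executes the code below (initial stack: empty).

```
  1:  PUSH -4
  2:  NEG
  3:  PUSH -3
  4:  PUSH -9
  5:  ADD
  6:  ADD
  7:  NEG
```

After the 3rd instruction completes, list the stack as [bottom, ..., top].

PUSH -4 -> [-4]
NEG     -> [4]
PUSH -3 -> [4, -3]

[4, -3]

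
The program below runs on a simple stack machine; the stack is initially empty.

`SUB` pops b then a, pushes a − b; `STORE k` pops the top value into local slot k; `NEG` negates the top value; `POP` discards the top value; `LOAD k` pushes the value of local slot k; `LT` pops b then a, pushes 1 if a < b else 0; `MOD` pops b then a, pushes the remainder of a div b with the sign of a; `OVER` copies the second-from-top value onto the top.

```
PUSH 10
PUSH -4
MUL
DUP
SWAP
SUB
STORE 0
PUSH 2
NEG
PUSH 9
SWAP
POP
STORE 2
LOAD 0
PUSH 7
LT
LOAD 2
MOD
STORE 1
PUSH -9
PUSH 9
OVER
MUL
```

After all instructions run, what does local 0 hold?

PUSH 10 -> 10
PUSH -4 -> 10 -4
MUL     -> -40
DUP     -> -40 -40
SWAP    -> -40 -40
SUB     -> 0
STORE 0 -> (empty)
PUSH 2  -> 2
NEG     -> -2
PUSH 9  -> -2 9
SWAP    -> 9 -2
POP     -> 9
STORE 2 -> (empty)
LOAD 0  -> 0
PUSH 7  -> 0 7
LT      -> 1
LOAD 2  -> 1 9
MOD     -> 1
STORE 1 -> (empty)
PUSH -9 -> -9
PUSH 9  -> -9 9
OVER    -> -9 9 -9
MUL     -> -9 -81

0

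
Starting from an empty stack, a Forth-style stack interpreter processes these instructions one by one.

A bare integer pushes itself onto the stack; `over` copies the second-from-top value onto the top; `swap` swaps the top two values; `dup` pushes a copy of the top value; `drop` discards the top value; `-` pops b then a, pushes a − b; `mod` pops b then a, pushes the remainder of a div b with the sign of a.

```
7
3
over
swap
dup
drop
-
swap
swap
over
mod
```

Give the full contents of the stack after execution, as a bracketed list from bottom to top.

7    → 7
3    → 7 3
over → 7 3 7
swap → 7 7 3
dup  → 7 7 3 3
drop → 7 7 3
-    → 7 4
swap → 4 7
swap → 7 4
over → 7 4 7
mod  → 7 4

[7, 4]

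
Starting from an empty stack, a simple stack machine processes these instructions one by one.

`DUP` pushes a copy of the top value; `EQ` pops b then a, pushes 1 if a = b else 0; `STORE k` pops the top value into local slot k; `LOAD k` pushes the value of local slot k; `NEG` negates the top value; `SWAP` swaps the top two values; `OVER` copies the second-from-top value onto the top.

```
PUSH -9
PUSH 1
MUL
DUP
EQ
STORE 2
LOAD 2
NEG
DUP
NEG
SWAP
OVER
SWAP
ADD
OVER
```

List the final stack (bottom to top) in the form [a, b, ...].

[1, 0, 1]

PUSH -9 -> -9
PUSH 1  -> -9 1
MUL     -> -9
DUP     -> -9 -9
EQ      -> 1
STORE 2 -> (empty)
LOAD 2  -> 1
NEG     -> -1
DUP     -> -1 -1
NEG     -> -1 1
SWAP    -> 1 -1
OVER    -> 1 -1 1
SWAP    -> 1 1 -1
ADD     -> 1 0
OVER    -> 1 0 1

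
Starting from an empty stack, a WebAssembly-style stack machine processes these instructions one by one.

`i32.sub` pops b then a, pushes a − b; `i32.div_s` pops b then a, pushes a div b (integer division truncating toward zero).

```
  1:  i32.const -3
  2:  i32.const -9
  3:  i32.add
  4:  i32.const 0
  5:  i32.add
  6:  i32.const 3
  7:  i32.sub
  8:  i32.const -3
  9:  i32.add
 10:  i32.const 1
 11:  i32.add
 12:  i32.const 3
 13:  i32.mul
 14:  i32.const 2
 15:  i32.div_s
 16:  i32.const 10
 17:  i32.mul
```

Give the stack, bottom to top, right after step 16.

i32.const -3 : [-3]
i32.const -9 : [-3, -9]
i32.add      : [-12]
i32.const 0  : [-12, 0]
i32.add      : [-12]
i32.const 3  : [-12, 3]
i32.sub      : [-15]
i32.const -3 : [-15, -3]
i32.add      : [-18]
i32.const 1  : [-18, 1]
i32.add      : [-17]
i32.const 3  : [-17, 3]
i32.mul      : [-51]
i32.const 2  : [-51, 2]
i32.div_s    : [-25]
i32.const 10 : [-25, 10]

[-25, 10]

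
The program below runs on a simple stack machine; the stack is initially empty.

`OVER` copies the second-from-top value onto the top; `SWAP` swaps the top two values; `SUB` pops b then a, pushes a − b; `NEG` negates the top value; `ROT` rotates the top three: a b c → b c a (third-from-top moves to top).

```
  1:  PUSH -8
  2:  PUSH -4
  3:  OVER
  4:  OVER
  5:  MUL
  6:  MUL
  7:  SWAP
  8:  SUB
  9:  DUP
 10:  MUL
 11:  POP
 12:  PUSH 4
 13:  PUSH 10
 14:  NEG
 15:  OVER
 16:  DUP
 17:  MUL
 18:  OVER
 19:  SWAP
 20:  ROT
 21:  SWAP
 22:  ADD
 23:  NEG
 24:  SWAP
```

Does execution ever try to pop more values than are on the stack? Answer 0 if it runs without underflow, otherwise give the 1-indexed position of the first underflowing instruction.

PUSH -8 : -8
PUSH -4 : -8 -4
OVER    : -8 -4 -8
OVER    : -8 -4 -8 -4
MUL     : -8 -4 32
MUL     : -8 -128
SWAP    : -128 -8
SUB     : -120
DUP     : -120 -120
MUL     : 14400
POP     : (empty)
PUSH 4  : 4
PUSH 10 : 4 10
NEG     : 4 -10
OVER    : 4 -10 4
DUP     : 4 -10 4 4
MUL     : 4 -10 16
OVER    : 4 -10 16 -10
SWAP    : 4 -10 -10 16
ROT     : 4 -10 16 -10
SWAP    : 4 -10 -10 16
ADD     : 4 -10 6
NEG     : 4 -10 -6
SWAP    : 4 -6 -10

0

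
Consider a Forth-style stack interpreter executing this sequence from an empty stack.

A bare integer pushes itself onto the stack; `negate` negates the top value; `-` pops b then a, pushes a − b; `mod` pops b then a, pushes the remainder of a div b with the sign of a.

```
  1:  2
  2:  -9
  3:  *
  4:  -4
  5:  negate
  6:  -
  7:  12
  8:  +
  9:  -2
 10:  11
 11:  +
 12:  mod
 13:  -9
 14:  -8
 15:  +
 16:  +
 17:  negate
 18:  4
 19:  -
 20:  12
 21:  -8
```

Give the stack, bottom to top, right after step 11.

2      → 2
-9     → 2 -9
*      → -18
-4     → -18 -4
negate → -18 4
-      → -22
12     → -22 12
+      → -10
-2     → -10 -2
11     → -10 -2 11
+      → -10 9

[-10, 9]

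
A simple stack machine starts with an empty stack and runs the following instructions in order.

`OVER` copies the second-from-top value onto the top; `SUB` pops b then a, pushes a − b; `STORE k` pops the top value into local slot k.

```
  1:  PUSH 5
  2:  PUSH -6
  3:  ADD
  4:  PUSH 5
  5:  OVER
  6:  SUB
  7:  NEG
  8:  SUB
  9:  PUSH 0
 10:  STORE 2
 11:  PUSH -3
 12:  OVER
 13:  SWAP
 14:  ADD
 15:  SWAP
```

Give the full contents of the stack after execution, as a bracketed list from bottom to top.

PUSH 5  → [5]
PUSH -6 → [5, -6]
ADD     → [-1]
PUSH 5  → [-1, 5]
OVER    → [-1, 5, -1]
SUB     → [-1, 6]
NEG     → [-1, -6]
SUB     → [5]
PUSH 0  → [5, 0]
STORE 2 → [5]
PUSH -3 → [5, -3]
OVER    → [5, -3, 5]
SWAP    → [5, 5, -3]
ADD     → [5, 2]
SWAP    → [2, 5]

[2, 5]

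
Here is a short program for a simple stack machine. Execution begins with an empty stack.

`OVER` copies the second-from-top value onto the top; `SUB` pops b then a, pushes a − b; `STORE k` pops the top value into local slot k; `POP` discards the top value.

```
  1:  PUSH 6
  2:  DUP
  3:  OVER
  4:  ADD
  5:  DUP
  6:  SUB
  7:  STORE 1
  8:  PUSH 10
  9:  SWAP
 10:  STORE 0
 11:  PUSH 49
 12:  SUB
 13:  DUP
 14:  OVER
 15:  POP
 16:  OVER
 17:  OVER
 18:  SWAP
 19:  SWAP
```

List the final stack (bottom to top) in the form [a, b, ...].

[-39, -39, -39, -39]

PUSH 6   [6]
DUP      [6, 6]
OVER     [6, 6, 6]
ADD      [6, 12]
DUP      [6, 12, 12]
SUB      [6, 0]
STORE 1  [6]
PUSH 10  [6, 10]
SWAP     [10, 6]
STORE 0  [10]
PUSH 49  [10, 49]
SUB      [-39]
DUP      [-39, -39]
OVER     [-39, -39, -39]
POP      [-39, -39]
OVER     [-39, -39, -39]
OVER     [-39, -39, -39, -39]
SWAP     [-39, -39, -39, -39]
SWAP     [-39, -39, -39, -39]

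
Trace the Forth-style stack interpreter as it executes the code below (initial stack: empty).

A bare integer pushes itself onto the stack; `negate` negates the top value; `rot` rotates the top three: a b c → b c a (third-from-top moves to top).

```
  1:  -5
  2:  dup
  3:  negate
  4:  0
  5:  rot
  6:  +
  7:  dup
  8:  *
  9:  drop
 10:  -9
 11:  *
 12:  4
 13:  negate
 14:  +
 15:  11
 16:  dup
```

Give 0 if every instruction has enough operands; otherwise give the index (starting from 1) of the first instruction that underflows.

-5     → [-5]
dup    → [-5, -5]
negate → [-5, 5]
0      → [-5, 5, 0]
rot    → [5, 0, -5]
+      → [5, -5]
dup    → [5, -5, -5]
*      → [5, 25]
drop   → [5]
-9     → [5, -9]
*      → [-45]
4      → [-45, 4]
negate → [-45, -4]
+      → [-49]
11     → [-49, 11]
dup    → [-49, 11, 11]

0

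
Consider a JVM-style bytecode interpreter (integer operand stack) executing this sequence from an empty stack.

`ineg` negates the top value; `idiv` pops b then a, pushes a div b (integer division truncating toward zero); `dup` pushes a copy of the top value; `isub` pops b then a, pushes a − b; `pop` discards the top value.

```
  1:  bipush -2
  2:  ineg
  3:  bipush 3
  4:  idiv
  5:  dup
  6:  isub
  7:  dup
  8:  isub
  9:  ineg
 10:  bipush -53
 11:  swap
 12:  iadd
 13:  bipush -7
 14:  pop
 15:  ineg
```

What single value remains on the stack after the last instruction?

53

bipush -2  : [-2]
ineg       : [2]
bipush 3   : [2, 3]
idiv       : [0]
dup        : [0, 0]
isub       : [0]
dup        : [0, 0]
isub       : [0]
ineg       : [0]
bipush -53 : [0, -53]
swap       : [-53, 0]
iadd       : [-53]
bipush -7  : [-53, -7]
pop        : [-53]
ineg       : [53]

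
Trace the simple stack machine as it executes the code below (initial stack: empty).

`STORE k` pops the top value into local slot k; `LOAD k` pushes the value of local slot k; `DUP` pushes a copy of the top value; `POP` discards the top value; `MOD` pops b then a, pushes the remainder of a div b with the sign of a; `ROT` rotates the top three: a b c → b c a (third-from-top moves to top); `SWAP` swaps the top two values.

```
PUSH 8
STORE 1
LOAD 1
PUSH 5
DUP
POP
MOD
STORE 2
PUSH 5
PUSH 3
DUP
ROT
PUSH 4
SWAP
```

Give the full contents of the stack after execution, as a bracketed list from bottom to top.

[3, 3, 4, 5]

PUSH 8  -> [8]
STORE 1 -> []
LOAD 1  -> [8]
PUSH 5  -> [8, 5]
DUP     -> [8, 5, 5]
POP     -> [8, 5]
MOD     -> [3]
STORE 2 -> []
PUSH 5  -> [5]
PUSH 3  -> [5, 3]
DUP     -> [5, 3, 3]
ROT     -> [3, 3, 5]
PUSH 4  -> [3, 3, 5, 4]
SWAP    -> [3, 3, 4, 5]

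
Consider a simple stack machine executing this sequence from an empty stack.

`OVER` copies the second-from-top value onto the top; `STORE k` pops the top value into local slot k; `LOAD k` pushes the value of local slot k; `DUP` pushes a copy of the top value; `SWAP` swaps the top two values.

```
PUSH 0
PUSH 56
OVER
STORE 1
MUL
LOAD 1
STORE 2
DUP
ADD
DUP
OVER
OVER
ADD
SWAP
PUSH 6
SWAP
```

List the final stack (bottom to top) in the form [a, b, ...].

[0, 0, 6, 0]

PUSH 0  → [0]
PUSH 56 → [0, 56]
OVER    → [0, 56, 0]
STORE 1 → [0, 56]
MUL     → [0]
LOAD 1  → [0, 0]
STORE 2 → [0]
DUP     → [0, 0]
ADD     → [0]
DUP     → [0, 0]
OVER    → [0, 0, 0]
OVER    → [0, 0, 0, 0]
ADD     → [0, 0, 0]
SWAP    → [0, 0, 0]
PUSH 6  → [0, 0, 0, 6]
SWAP    → [0, 0, 6, 0]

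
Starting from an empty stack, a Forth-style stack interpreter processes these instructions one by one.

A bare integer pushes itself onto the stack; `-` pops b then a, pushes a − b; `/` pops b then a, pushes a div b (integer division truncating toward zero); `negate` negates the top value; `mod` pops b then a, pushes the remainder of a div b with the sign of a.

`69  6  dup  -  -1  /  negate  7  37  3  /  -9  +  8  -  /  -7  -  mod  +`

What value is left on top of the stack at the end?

69     -> [69]
6      -> [69, 6]
dup    -> [69, 6, 6]
-      -> [69, 0]
-1     -> [69, 0, -1]
/      -> [69, 0]
negate -> [69, 0]
7      -> [69, 0, 7]
37     -> [69, 0, 7, 37]
3      -> [69, 0, 7, 37, 3]
/      -> [69, 0, 7, 12]
-9     -> [69, 0, 7, 12, -9]
+      -> [69, 0, 7, 3]
8      -> [69, 0, 7, 3, 8]
-      -> [69, 0, 7, -5]
/      -> [69, 0, -1]
-7     -> [69, 0, -1, -7]
-      -> [69, 0, 6]
mod    -> [69, 0]
+      -> [69]

69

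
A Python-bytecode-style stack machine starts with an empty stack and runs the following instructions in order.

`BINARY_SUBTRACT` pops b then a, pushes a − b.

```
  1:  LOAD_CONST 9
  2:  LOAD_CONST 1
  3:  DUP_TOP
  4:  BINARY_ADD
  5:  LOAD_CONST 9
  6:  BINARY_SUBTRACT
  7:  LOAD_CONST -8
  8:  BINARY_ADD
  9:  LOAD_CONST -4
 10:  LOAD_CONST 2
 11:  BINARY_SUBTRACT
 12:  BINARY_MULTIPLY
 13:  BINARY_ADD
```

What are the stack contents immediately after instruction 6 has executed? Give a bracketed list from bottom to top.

LOAD_CONST 9     9
LOAD_CONST 1     9 1
DUP_TOP          9 1 1
BINARY_ADD       9 2
LOAD_CONST 9     9 2 9
BINARY_SUBTRACT  9 -7

[9, -7]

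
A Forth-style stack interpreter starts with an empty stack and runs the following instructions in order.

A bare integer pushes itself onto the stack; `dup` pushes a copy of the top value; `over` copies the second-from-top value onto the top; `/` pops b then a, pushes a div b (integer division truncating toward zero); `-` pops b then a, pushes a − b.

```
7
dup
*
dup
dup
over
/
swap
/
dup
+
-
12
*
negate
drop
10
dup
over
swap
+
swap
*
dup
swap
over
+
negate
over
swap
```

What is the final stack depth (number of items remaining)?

7      -> 7
dup    -> 7 7
*      -> 49
dup    -> 49 49
dup    -> 49 49 49
over   -> 49 49 49 49
/      -> 49 49 1
swap   -> 49 1 49
/      -> 49 0
dup    -> 49 0 0
+      -> 49 0
-      -> 49
12     -> 49 12
*      -> 588
negate -> -588
drop   -> (empty)
10     -> 10
dup    -> 10 10
over   -> 10 10 10
swap   -> 10 10 10
+      -> 10 20
swap   -> 20 10
*      -> 200
dup    -> 200 200
swap   -> 200 200
over   -> 200 200 200
+      -> 200 400
negate -> 200 -400
over   -> 200 -400 200
swap   -> 200 200 -400

3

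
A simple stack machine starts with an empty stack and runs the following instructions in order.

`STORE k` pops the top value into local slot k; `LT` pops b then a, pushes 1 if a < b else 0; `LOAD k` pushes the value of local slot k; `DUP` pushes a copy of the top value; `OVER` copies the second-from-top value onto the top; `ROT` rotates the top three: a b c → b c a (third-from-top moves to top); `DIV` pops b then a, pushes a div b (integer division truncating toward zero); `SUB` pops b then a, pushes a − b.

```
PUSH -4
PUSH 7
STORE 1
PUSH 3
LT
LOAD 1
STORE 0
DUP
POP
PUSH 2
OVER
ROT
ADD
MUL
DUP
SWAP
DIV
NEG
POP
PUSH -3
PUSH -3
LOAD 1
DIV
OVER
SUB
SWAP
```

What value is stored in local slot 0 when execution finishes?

PUSH -4 -> [-4]
PUSH 7  -> [-4, 7]
STORE 1 -> [-4]
PUSH 3  -> [-4, 3]
LT      -> [1]
LOAD 1  -> [1, 7]
STORE 0 -> [1]
DUP     -> [1, 1]
POP     -> [1]
PUSH 2  -> [1, 2]
OVER    -> [1, 2, 1]
ROT     -> [2, 1, 1]
ADD     -> [2, 2]
MUL     -> [4]
DUP     -> [4, 4]
SWAP    -> [4, 4]
DIV     -> [1]
NEG     -> [-1]
POP     -> []
PUSH -3 -> [-3]
PUSH -3 -> [-3, -3]
LOAD 1  -> [-3, -3, 7]
DIV     -> [-3, 0]
OVER    -> [-3, 0, -3]
SUB     -> [-3, 3]
SWAP    -> [3, -3]

7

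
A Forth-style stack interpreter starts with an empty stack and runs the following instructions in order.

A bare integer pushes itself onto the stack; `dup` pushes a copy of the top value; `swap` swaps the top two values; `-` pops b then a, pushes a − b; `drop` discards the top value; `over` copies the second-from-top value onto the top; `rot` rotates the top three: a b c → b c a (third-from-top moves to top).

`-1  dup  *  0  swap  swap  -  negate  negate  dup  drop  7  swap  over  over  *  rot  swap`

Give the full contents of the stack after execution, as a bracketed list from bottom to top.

-1     -> -1
dup    -> -1 -1
*      -> 1
0      -> 1 0
swap   -> 0 1
swap   -> 1 0
-      -> 1
negate -> -1
negate -> 1
dup    -> 1 1
drop   -> 1
7      -> 1 7
swap   -> 7 1
over   -> 7 1 7
over   -> 7 1 7 1
*      -> 7 1 7
rot    -> 1 7 7
swap   -> 1 7 7

[1, 7, 7]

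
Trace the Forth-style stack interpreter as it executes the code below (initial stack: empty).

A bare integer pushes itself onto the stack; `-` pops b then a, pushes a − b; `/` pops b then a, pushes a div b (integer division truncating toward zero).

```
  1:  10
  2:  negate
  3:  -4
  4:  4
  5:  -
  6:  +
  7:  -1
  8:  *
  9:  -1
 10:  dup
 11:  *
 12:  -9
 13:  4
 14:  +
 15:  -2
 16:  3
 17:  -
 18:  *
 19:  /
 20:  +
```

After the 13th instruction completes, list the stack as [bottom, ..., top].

[18, 1, -9, 4]

10     : 10
negate : -10
-4     : -10 -4
4      : -10 -4 4
-      : -10 -8
+      : -18
-1     : -18 -1
*      : 18
-1     : 18 -1
dup    : 18 -1 -1
*      : 18 1
-9     : 18 1 -9
4      : 18 1 -9 4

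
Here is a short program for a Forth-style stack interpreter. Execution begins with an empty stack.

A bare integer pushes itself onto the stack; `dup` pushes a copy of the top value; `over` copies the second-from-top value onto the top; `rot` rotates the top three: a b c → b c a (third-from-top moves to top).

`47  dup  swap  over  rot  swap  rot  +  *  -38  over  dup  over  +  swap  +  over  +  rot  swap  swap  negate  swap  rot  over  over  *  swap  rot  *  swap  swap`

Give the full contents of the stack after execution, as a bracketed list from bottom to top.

[-4418, -502208, -502208]

47      47
dup     47 47
swap    47 47
over    47 47 47
rot     47 47 47
swap    47 47 47
rot     47 47 47
+       47 94
*       4418
-38     4418 -38
over    4418 -38 4418
dup     4418 -38 4418 4418
over    4418 -38 4418 4418 4418
+       4418 -38 4418 8836
swap    4418 -38 8836 4418
+       4418 -38 13254
over    4418 -38 13254 -38
+       4418 -38 13216
rot     -38 13216 4418
swap    -38 4418 13216
swap    -38 13216 4418
negate  -38 13216 -4418
swap    -38 -4418 13216
rot     -4418 13216 -38
over    -4418 13216 -38 13216
over    -4418 13216 -38 13216 -38
*       -4418 13216 -38 -502208
swap    -4418 13216 -502208 -38
rot     -4418 -502208 -38 13216
*       -4418 -502208 -502208
swap    -4418 -502208 -502208
swap    -4418 -502208 -502208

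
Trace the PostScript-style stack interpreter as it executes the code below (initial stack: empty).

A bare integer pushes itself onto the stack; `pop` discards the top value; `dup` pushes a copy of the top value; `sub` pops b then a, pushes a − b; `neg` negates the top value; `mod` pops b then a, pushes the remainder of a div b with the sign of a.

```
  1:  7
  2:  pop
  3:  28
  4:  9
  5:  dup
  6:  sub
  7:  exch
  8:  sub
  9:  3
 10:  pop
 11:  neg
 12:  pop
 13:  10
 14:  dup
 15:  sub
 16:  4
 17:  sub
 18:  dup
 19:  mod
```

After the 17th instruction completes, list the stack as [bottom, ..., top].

[-4]

7    -> 7
pop  -> (empty)
28   -> 28
9    -> 28 9
dup  -> 28 9 9
sub  -> 28 0
exch -> 0 28
sub  -> -28
3    -> -28 3
pop  -> -28
neg  -> 28
pop  -> (empty)
10   -> 10
dup  -> 10 10
sub  -> 0
4    -> 0 4
sub  -> -4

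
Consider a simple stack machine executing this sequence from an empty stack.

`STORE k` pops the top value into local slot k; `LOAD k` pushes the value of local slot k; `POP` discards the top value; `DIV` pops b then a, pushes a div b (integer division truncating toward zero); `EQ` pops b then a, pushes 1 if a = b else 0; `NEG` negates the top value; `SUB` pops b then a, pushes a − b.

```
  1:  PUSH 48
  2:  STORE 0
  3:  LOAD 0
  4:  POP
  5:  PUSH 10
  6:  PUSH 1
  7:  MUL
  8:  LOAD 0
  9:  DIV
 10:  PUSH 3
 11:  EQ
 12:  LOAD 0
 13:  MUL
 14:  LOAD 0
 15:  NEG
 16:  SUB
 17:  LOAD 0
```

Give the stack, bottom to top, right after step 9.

[0]

PUSH 48 -> 48
STORE 0 -> (empty)
LOAD 0  -> 48
POP     -> (empty)
PUSH 10 -> 10
PUSH 1  -> 10 1
MUL     -> 10
LOAD 0  -> 10 48
DIV     -> 0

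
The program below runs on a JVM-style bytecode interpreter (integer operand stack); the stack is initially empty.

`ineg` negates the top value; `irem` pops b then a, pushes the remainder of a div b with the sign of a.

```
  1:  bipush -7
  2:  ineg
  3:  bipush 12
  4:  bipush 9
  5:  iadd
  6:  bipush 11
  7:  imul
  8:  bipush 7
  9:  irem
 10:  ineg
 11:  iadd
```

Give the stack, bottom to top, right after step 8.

bipush -7 : [-7]
ineg      : [7]
bipush 12 : [7, 12]
bipush 9  : [7, 12, 9]
iadd      : [7, 21]
bipush 11 : [7, 21, 11]
imul      : [7, 231]
bipush 7  : [7, 231, 7]

[7, 231, 7]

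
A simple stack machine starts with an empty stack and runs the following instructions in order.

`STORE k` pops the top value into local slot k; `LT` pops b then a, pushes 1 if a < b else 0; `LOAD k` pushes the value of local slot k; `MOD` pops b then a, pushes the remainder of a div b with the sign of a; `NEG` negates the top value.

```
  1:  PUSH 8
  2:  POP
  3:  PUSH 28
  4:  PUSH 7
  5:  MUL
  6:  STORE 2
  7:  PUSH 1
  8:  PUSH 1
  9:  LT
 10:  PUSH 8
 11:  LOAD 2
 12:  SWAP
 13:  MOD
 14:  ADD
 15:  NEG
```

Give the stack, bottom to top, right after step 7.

[1]

PUSH 8  : 8
POP     : (empty)
PUSH 28 : 28
PUSH 7  : 28 7
MUL     : 196
STORE 2 : (empty)
PUSH 1  : 1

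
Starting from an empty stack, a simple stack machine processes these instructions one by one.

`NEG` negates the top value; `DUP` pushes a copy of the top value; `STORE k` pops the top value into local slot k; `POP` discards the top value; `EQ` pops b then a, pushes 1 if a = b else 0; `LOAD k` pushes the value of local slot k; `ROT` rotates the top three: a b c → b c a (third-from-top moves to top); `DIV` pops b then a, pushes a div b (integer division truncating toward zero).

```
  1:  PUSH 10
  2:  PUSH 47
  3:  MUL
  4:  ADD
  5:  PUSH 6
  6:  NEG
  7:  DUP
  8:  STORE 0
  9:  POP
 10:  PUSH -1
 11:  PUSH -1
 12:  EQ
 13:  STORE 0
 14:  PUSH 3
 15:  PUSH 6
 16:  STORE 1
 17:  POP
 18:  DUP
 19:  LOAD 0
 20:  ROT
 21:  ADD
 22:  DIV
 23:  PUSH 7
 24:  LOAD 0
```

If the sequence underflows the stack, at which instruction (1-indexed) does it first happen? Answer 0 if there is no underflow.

4

PUSH 10 -> [10]
PUSH 47 -> [10, 47]
MUL     -> [470]
ADD  — needs 2 operands, stack has 1 → underflow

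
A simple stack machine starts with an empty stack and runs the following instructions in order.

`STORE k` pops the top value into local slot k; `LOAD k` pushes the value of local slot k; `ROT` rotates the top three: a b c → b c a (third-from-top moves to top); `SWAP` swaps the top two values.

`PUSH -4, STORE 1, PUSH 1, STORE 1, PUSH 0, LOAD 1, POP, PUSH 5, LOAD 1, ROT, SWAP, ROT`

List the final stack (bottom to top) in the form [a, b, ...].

[0, 1, 5]

PUSH -4 → [-4]
STORE 1 → []
PUSH 1  → [1]
STORE 1 → []
PUSH 0  → [0]
LOAD 1  → [0, 1]
POP     → [0]
PUSH 5  → [0, 5]
LOAD 1  → [0, 5, 1]
ROT     → [5, 1, 0]
SWAP    → [5, 0, 1]
ROT     → [0, 1, 5]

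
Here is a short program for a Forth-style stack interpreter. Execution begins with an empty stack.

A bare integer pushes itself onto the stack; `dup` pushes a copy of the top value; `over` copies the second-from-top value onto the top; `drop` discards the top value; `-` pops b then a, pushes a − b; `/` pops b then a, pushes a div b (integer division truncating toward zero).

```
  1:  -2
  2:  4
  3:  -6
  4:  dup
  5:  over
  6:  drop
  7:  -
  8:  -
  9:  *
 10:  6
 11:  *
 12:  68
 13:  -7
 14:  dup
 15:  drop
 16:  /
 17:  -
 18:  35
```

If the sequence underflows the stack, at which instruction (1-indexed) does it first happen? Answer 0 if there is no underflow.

0

-2   : [-2]
4    : [-2, 4]
-6   : [-2, 4, -6]
dup  : [-2, 4, -6, -6]
over : [-2, 4, -6, -6, -6]
drop : [-2, 4, -6, -6]
-    : [-2, 4, 0]
-    : [-2, 4]
*    : [-8]
6    : [-8, 6]
*    : [-48]
68   : [-48, 68]
-7   : [-48, 68, -7]
dup  : [-48, 68, -7, -7]
drop : [-48, 68, -7]
/    : [-48, -9]
-    : [-39]
35   : [-39, 35]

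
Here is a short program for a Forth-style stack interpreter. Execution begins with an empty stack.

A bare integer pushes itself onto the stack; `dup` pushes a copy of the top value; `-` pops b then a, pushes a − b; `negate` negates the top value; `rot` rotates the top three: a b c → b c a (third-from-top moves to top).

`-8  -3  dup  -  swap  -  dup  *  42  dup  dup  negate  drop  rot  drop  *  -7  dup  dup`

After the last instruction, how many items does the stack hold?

4

-8     : -8
-3     : -8 -3
dup    : -8 -3 -3
-      : -8 0
swap   : 0 -8
-      : 8
dup    : 8 8
*      : 64
42     : 64 42
dup    : 64 42 42
dup    : 64 42 42 42
negate : 64 42 42 -42
drop   : 64 42 42
rot    : 42 42 64
drop   : 42 42
*      : 1764
-7     : 1764 -7
dup    : 1764 -7 -7
dup    : 1764 -7 -7 -7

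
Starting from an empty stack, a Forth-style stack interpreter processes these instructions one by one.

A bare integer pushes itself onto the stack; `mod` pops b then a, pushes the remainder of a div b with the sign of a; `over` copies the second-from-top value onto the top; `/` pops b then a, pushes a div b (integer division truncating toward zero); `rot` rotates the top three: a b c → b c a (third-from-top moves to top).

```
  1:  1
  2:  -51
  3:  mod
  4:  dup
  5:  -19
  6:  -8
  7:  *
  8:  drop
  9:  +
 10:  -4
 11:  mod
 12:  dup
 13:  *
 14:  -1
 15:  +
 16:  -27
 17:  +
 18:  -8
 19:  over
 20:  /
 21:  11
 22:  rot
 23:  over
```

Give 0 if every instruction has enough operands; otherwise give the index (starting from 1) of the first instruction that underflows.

0

1    → [1]
-51  → [1, -51]
mod  → [1]
dup  → [1, 1]
-19  → [1, 1, -19]
-8   → [1, 1, -19, -8]
*    → [1, 1, 152]
drop → [1, 1]
+    → [2]
-4   → [2, -4]
mod  → [2]
dup  → [2, 2]
*    → [4]
-1   → [4, -1]
+    → [3]
-27  → [3, -27]
+    → [-24]
-8   → [-24, -8]
over → [-24, -8, -24]
/    → [-24, 0]
11   → [-24, 0, 11]
rot  → [0, 11, -24]
over → [0, 11, -24, 11]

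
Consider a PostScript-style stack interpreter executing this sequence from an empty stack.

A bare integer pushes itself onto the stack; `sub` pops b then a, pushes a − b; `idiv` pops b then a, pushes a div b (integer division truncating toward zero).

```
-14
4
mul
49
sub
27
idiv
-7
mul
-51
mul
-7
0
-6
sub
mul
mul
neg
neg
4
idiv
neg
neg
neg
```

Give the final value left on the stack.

-14  → [-14]
4    → [-14, 4]
mul  → [-56]
49   → [-56, 49]
sub  → [-105]
27   → [-105, 27]
idiv → [-3]
-7   → [-3, -7]
mul  → [21]
-51  → [21, -51]
mul  → [-1071]
-7   → [-1071, -7]
0    → [-1071, -7, 0]
-6   → [-1071, -7, 0, -6]
sub  → [-1071, -7, 6]
mul  → [-1071, -42]
mul  → [44982]
neg  → [-44982]
neg  → [44982]
4    → [44982, 4]
idiv → [11245]
neg  → [-11245]
neg  → [11245]
neg  → [-11245]

-11245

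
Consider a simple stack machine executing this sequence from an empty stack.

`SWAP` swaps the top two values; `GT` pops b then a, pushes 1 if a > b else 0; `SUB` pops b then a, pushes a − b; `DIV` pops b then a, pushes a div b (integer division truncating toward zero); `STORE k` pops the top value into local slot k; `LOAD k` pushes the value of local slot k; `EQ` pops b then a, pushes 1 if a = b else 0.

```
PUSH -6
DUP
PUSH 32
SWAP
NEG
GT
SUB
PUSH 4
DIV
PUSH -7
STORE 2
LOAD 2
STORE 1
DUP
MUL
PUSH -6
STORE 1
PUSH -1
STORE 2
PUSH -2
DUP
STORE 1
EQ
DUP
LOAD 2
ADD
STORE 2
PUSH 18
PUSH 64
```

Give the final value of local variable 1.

-2

PUSH -6 : [-6]
DUP     : [-6, -6]
PUSH 32 : [-6, -6, 32]
SWAP    : [-6, 32, -6]
NEG     : [-6, 32, 6]
GT      : [-6, 1]
SUB     : [-7]
PUSH 4  : [-7, 4]
DIV     : [-1]
PUSH -7 : [-1, -7]
STORE 2 : [-1]
LOAD 2  : [-1, -7]
STORE 1 : [-1]
DUP     : [-1, -1]
MUL     : [1]
PUSH -6 : [1, -6]
STORE 1 : [1]
PUSH -1 : [1, -1]
STORE 2 : [1]
PUSH -2 : [1, -2]
DUP     : [1, -2, -2]
STORE 1 : [1, -2]
EQ      : [0]
DUP     : [0, 0]
LOAD 2  : [0, 0, -1]
ADD     : [0, -1]
STORE 2 : [0]
PUSH 18 : [0, 18]
PUSH 64 : [0, 18, 64]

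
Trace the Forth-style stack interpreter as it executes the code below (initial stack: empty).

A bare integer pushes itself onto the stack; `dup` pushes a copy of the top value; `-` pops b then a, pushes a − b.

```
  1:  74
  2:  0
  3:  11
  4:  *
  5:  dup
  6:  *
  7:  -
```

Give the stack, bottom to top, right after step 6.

74  -> [74]
0   -> [74, 0]
11  -> [74, 0, 11]
*   -> [74, 0]
dup -> [74, 0, 0]
*   -> [74, 0]

[74, 0]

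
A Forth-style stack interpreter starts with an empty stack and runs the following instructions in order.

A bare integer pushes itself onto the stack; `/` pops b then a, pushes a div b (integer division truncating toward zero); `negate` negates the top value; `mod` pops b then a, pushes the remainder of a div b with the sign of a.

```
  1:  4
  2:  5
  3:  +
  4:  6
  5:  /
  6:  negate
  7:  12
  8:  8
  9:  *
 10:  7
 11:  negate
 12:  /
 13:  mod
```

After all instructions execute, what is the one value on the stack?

-1

4      -> [4]
5      -> [4, 5]
+      -> [9]
6      -> [9, 6]
/      -> [1]
negate -> [-1]
12     -> [-1, 12]
8      -> [-1, 12, 8]
*      -> [-1, 96]
7      -> [-1, 96, 7]
negate -> [-1, 96, -7]
/      -> [-1, -13]
mod    -> [-1]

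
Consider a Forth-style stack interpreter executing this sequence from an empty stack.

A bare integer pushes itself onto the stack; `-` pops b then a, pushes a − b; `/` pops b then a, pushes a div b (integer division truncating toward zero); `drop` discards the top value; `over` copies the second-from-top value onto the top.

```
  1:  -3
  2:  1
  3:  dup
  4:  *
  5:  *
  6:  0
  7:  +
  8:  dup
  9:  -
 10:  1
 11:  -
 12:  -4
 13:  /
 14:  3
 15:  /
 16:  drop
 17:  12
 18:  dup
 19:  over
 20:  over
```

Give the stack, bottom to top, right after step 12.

[-1, -4]

-3  -> [-3]
1   -> [-3, 1]
dup -> [-3, 1, 1]
*   -> [-3, 1]
*   -> [-3]
0   -> [-3, 0]
+   -> [-3]
dup -> [-3, -3]
-   -> [0]
1   -> [0, 1]
-   -> [-1]
-4  -> [-1, -4]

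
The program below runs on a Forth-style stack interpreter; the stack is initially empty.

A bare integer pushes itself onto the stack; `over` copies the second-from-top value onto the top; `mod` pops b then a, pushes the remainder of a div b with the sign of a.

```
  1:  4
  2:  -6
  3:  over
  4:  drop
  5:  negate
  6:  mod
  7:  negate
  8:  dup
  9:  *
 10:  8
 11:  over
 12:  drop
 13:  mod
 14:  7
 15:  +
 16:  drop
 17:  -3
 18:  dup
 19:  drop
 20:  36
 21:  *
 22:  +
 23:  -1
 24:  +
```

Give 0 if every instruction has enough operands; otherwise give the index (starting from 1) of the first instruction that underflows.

22

4      : [4]
-6     : [4, -6]
over   : [4, -6, 4]
drop   : [4, -6]
negate : [4, 6]
mod    : [4]
negate : [-4]
dup    : [-4, -4]
*      : [16]
8      : [16, 8]
over   : [16, 8, 16]
drop   : [16, 8]
mod    : [0]
7      : [0, 7]
+      : [7]
drop   : []
-3     : [-3]
dup    : [-3, -3]
drop   : [-3]
36     : [-3, 36]
*      : [-108]
+  — needs 2 operands, stack has 1 → underflow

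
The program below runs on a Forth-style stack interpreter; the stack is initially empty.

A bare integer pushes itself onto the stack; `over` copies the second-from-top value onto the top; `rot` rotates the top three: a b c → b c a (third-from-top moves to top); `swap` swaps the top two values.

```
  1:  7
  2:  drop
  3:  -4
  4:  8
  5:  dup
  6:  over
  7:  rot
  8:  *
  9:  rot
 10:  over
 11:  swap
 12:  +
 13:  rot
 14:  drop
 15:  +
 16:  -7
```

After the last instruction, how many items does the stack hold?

7    -> [7]
drop -> []
-4   -> [-4]
8    -> [-4, 8]
dup  -> [-4, 8, 8]
over -> [-4, 8, 8, 8]
rot  -> [-4, 8, 8, 8]
*    -> [-4, 8, 64]
rot  -> [8, 64, -4]
over -> [8, 64, -4, 64]
swap -> [8, 64, 64, -4]
+    -> [8, 64, 60]
rot  -> [64, 60, 8]
drop -> [64, 60]
+    -> [124]
-7   -> [124, -7]

2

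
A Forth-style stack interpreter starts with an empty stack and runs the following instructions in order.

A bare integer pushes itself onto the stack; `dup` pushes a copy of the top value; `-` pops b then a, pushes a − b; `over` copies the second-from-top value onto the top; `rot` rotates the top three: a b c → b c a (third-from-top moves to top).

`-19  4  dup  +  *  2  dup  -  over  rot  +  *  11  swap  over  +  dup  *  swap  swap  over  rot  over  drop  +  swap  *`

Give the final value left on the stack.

-19  -> -19
4    -> -19 4
dup  -> -19 4 4
+    -> -19 8
*    -> -152
2    -> -152 2
dup  -> -152 2 2
-    -> -152 0
over -> -152 0 -152
rot  -> 0 -152 -152
+    -> 0 -304
*    -> 0
11   -> 0 11
swap -> 11 0
over -> 11 0 11
+    -> 11 11
dup  -> 11 11 11
*    -> 11 121
swap -> 121 11
swap -> 11 121
over -> 11 121 11
rot  -> 121 11 11
over -> 121 11 11 11
drop -> 121 11 11
+    -> 121 22
swap -> 22 121
*    -> 2662

2662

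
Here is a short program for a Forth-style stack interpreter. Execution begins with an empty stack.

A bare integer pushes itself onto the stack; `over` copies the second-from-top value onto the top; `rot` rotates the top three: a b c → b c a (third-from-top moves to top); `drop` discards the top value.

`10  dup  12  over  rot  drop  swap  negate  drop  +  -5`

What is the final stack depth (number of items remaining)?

2

10      [10]
dup     [10, 10]
12      [10, 10, 12]
over    [10, 10, 12, 10]
rot     [10, 12, 10, 10]
drop    [10, 12, 10]
swap    [10, 10, 12]
negate  [10, 10, -12]
drop    [10, 10]
+       [20]
-5      [20, -5]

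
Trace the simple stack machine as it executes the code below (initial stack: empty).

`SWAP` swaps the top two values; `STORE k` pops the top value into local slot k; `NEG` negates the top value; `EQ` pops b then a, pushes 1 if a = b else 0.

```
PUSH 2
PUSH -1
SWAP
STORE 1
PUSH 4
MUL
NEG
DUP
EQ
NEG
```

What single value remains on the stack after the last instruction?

-1

PUSH 2  : [2]
PUSH -1 : [2, -1]
SWAP    : [-1, 2]
STORE 1 : [-1]
PUSH 4  : [-1, 4]
MUL     : [-4]
NEG     : [4]
DUP     : [4, 4]
EQ      : [1]
NEG     : [-1]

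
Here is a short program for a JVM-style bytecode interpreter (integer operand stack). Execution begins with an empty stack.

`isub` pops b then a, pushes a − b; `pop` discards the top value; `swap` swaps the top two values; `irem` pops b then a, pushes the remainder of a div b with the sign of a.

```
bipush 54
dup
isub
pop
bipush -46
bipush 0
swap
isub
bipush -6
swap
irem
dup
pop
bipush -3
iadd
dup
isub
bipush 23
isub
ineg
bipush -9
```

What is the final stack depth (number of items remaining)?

bipush 54  → [54]
dup        → [54, 54]
isub       → [0]
pop        → []
bipush -46 → [-46]
bipush 0   → [-46, 0]
swap       → [0, -46]
isub       → [46]
bipush -6  → [46, -6]
swap       → [-6, 46]
irem       → [-6]
dup        → [-6, -6]
pop        → [-6]
bipush -3  → [-6, -3]
iadd       → [-9]
dup        → [-9, -9]
isub       → [0]
bipush 23  → [0, 23]
isub       → [-23]
ineg       → [23]
bipush -9  → [23, -9]

2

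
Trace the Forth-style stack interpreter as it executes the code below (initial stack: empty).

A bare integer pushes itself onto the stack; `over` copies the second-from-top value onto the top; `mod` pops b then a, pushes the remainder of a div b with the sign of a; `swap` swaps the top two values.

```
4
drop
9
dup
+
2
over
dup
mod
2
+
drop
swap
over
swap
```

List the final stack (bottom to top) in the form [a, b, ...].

[2, 2, 18]

4    -> [4]
drop -> []
9    -> [9]
dup  -> [9, 9]
+    -> [18]
2    -> [18, 2]
over -> [18, 2, 18]
dup  -> [18, 2, 18, 18]
mod  -> [18, 2, 0]
2    -> [18, 2, 0, 2]
+    -> [18, 2, 2]
drop -> [18, 2]
swap -> [2, 18]
over -> [2, 18, 2]
swap -> [2, 2, 18]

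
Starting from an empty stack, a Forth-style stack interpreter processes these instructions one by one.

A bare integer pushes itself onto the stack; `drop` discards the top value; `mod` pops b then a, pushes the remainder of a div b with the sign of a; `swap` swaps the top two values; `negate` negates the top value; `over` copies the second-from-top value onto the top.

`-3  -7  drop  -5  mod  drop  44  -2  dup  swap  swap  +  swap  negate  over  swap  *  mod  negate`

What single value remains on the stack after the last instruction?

-3     : -3
-7     : -3 -7
drop   : -3
-5     : -3 -5
mod    : -3
drop   : (empty)
44     : 44
-2     : 44 -2
dup    : 44 -2 -2
swap   : 44 -2 -2
swap   : 44 -2 -2
+      : 44 -4
swap   : -4 44
negate : -4 -44
over   : -4 -44 -4
swap   : -4 -4 -44
*      : -4 176
mod    : -4
negate : 4

4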